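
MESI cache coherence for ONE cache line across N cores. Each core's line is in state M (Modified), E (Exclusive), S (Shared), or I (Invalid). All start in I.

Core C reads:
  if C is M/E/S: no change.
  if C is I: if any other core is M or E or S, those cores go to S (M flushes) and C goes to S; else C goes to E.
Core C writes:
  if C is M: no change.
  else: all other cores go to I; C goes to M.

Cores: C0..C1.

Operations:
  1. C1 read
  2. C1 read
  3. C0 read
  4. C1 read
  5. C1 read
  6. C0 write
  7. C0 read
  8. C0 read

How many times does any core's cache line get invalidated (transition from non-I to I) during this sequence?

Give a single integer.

Answer: 1

Derivation:
Op 1: C1 read [C1 read from I: no other sharers -> C1=E (exclusive)] -> [I,E] (invalidations this op: 0; running total: 0)
Op 2: C1 read [C1 read: already in E, no change] -> [I,E] (invalidations this op: 0; running total: 0)
Op 3: C0 read [C0 read from I: others=['C1=E'] -> C0=S, others downsized to S] -> [S,S] (invalidations this op: 0; running total: 0)
Op 4: C1 read [C1 read: already in S, no change] -> [S,S] (invalidations this op: 0; running total: 0)
Op 5: C1 read [C1 read: already in S, no change] -> [S,S] (invalidations this op: 0; running total: 0)
Op 6: C0 write [C0 write: invalidate ['C1=S'] -> C0=M] -> [M,I] (invalidations this op: 1; running total: 1)
Op 7: C0 read [C0 read: already in M, no change] -> [M,I] (invalidations this op: 0; running total: 1)
Op 8: C0 read [C0 read: already in M, no change] -> [M,I] (invalidations this op: 0; running total: 1)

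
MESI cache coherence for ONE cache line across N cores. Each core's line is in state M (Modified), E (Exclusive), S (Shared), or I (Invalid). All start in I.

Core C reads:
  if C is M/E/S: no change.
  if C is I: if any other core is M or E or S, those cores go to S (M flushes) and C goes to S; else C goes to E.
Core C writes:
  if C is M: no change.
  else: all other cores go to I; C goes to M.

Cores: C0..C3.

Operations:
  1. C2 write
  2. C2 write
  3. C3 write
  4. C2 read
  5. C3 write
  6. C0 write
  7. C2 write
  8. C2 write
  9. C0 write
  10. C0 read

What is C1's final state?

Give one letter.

Op 1: C2 write [C2 write: invalidate none -> C2=M] -> [I,I,M,I]
Op 2: C2 write [C2 write: already M (modified), no change] -> [I,I,M,I]
Op 3: C3 write [C3 write: invalidate ['C2=M'] -> C3=M] -> [I,I,I,M]
Op 4: C2 read [C2 read from I: others=['C3=M'] -> C2=S, others downsized to S] -> [I,I,S,S]
Op 5: C3 write [C3 write: invalidate ['C2=S'] -> C3=M] -> [I,I,I,M]
Op 6: C0 write [C0 write: invalidate ['C3=M'] -> C0=M] -> [M,I,I,I]
Op 7: C2 write [C2 write: invalidate ['C0=M'] -> C2=M] -> [I,I,M,I]
Op 8: C2 write [C2 write: already M (modified), no change] -> [I,I,M,I]
Op 9: C0 write [C0 write: invalidate ['C2=M'] -> C0=M] -> [M,I,I,I]
Op 10: C0 read [C0 read: already in M, no change] -> [M,I,I,I]

Answer: I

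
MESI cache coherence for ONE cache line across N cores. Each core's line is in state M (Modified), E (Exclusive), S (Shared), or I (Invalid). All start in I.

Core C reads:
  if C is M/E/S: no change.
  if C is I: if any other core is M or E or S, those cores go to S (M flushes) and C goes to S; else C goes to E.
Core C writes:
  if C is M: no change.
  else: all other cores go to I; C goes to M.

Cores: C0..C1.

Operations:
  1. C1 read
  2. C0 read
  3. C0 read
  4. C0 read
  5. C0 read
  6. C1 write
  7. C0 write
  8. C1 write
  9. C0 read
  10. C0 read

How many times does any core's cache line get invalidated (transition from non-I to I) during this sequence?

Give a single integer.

Answer: 3

Derivation:
Op 1: C1 read [C1 read from I: no other sharers -> C1=E (exclusive)] -> [I,E] (invalidations this op: 0; running total: 0)
Op 2: C0 read [C0 read from I: others=['C1=E'] -> C0=S, others downsized to S] -> [S,S] (invalidations this op: 0; running total: 0)
Op 3: C0 read [C0 read: already in S, no change] -> [S,S] (invalidations this op: 0; running total: 0)
Op 4: C0 read [C0 read: already in S, no change] -> [S,S] (invalidations this op: 0; running total: 0)
Op 5: C0 read [C0 read: already in S, no change] -> [S,S] (invalidations this op: 0; running total: 0)
Op 6: C1 write [C1 write: invalidate ['C0=S'] -> C1=M] -> [I,M] (invalidations this op: 1; running total: 1)
Op 7: C0 write [C0 write: invalidate ['C1=M'] -> C0=M] -> [M,I] (invalidations this op: 1; running total: 2)
Op 8: C1 write [C1 write: invalidate ['C0=M'] -> C1=M] -> [I,M] (invalidations this op: 1; running total: 3)
Op 9: C0 read [C0 read from I: others=['C1=M'] -> C0=S, others downsized to S] -> [S,S] (invalidations this op: 0; running total: 3)
Op 10: C0 read [C0 read: already in S, no change] -> [S,S] (invalidations this op: 0; running total: 3)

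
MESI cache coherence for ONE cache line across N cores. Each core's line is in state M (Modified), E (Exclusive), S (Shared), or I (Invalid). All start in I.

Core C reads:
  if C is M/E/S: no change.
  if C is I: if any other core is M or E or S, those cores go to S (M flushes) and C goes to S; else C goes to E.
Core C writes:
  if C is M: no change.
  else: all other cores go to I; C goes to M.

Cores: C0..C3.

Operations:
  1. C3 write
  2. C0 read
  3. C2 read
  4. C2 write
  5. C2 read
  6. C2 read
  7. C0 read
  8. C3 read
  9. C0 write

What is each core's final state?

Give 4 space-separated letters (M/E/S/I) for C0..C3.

Op 1: C3 write [C3 write: invalidate none -> C3=M] -> [I,I,I,M]
Op 2: C0 read [C0 read from I: others=['C3=M'] -> C0=S, others downsized to S] -> [S,I,I,S]
Op 3: C2 read [C2 read from I: others=['C0=S', 'C3=S'] -> C2=S, others downsized to S] -> [S,I,S,S]
Op 4: C2 write [C2 write: invalidate ['C0=S', 'C3=S'] -> C2=M] -> [I,I,M,I]
Op 5: C2 read [C2 read: already in M, no change] -> [I,I,M,I]
Op 6: C2 read [C2 read: already in M, no change] -> [I,I,M,I]
Op 7: C0 read [C0 read from I: others=['C2=M'] -> C0=S, others downsized to S] -> [S,I,S,I]
Op 8: C3 read [C3 read from I: others=['C0=S', 'C2=S'] -> C3=S, others downsized to S] -> [S,I,S,S]
Op 9: C0 write [C0 write: invalidate ['C2=S', 'C3=S'] -> C0=M] -> [M,I,I,I]

Answer: M I I I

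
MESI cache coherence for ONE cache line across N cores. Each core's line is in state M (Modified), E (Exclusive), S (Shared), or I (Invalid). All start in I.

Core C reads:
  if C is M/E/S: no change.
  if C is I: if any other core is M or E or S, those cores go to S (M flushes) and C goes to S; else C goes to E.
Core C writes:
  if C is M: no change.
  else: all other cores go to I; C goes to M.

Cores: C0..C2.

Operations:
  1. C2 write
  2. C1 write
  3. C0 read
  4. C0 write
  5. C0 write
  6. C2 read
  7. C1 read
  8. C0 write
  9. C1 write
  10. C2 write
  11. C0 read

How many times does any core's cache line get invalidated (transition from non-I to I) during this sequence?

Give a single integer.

Answer: 6

Derivation:
Op 1: C2 write [C2 write: invalidate none -> C2=M] -> [I,I,M] (invalidations this op: 0; running total: 0)
Op 2: C1 write [C1 write: invalidate ['C2=M'] -> C1=M] -> [I,M,I] (invalidations this op: 1; running total: 1)
Op 3: C0 read [C0 read from I: others=['C1=M'] -> C0=S, others downsized to S] -> [S,S,I] (invalidations this op: 0; running total: 1)
Op 4: C0 write [C0 write: invalidate ['C1=S'] -> C0=M] -> [M,I,I] (invalidations this op: 1; running total: 2)
Op 5: C0 write [C0 write: already M (modified), no change] -> [M,I,I] (invalidations this op: 0; running total: 2)
Op 6: C2 read [C2 read from I: others=['C0=M'] -> C2=S, others downsized to S] -> [S,I,S] (invalidations this op: 0; running total: 2)
Op 7: C1 read [C1 read from I: others=['C0=S', 'C2=S'] -> C1=S, others downsized to S] -> [S,S,S] (invalidations this op: 0; running total: 2)
Op 8: C0 write [C0 write: invalidate ['C1=S', 'C2=S'] -> C0=M] -> [M,I,I] (invalidations this op: 2; running total: 4)
Op 9: C1 write [C1 write: invalidate ['C0=M'] -> C1=M] -> [I,M,I] (invalidations this op: 1; running total: 5)
Op 10: C2 write [C2 write: invalidate ['C1=M'] -> C2=M] -> [I,I,M] (invalidations this op: 1; running total: 6)
Op 11: C0 read [C0 read from I: others=['C2=M'] -> C0=S, others downsized to S] -> [S,I,S] (invalidations this op: 0; running total: 6)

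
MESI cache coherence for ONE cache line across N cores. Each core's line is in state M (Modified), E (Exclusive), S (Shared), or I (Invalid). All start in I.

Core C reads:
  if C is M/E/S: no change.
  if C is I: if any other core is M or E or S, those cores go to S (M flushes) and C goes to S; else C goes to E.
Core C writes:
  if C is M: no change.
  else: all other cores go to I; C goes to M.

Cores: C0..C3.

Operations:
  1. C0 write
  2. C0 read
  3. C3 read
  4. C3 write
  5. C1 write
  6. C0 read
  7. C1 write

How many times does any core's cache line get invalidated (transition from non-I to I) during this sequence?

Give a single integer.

Answer: 3

Derivation:
Op 1: C0 write [C0 write: invalidate none -> C0=M] -> [M,I,I,I] (invalidations this op: 0; running total: 0)
Op 2: C0 read [C0 read: already in M, no change] -> [M,I,I,I] (invalidations this op: 0; running total: 0)
Op 3: C3 read [C3 read from I: others=['C0=M'] -> C3=S, others downsized to S] -> [S,I,I,S] (invalidations this op: 0; running total: 0)
Op 4: C3 write [C3 write: invalidate ['C0=S'] -> C3=M] -> [I,I,I,M] (invalidations this op: 1; running total: 1)
Op 5: C1 write [C1 write: invalidate ['C3=M'] -> C1=M] -> [I,M,I,I] (invalidations this op: 1; running total: 2)
Op 6: C0 read [C0 read from I: others=['C1=M'] -> C0=S, others downsized to S] -> [S,S,I,I] (invalidations this op: 0; running total: 2)
Op 7: C1 write [C1 write: invalidate ['C0=S'] -> C1=M] -> [I,M,I,I] (invalidations this op: 1; running total: 3)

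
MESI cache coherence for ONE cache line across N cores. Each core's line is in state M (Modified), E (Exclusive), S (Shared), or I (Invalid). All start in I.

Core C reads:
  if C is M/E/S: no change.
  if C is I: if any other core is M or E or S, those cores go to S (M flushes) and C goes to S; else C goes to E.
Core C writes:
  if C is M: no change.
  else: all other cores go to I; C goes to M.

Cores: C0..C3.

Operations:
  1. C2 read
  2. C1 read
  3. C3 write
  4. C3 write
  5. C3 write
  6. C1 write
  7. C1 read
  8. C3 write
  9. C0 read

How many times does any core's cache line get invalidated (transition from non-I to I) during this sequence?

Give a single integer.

Answer: 4

Derivation:
Op 1: C2 read [C2 read from I: no other sharers -> C2=E (exclusive)] -> [I,I,E,I] (invalidations this op: 0; running total: 0)
Op 2: C1 read [C1 read from I: others=['C2=E'] -> C1=S, others downsized to S] -> [I,S,S,I] (invalidations this op: 0; running total: 0)
Op 3: C3 write [C3 write: invalidate ['C1=S', 'C2=S'] -> C3=M] -> [I,I,I,M] (invalidations this op: 2; running total: 2)
Op 4: C3 write [C3 write: already M (modified), no change] -> [I,I,I,M] (invalidations this op: 0; running total: 2)
Op 5: C3 write [C3 write: already M (modified), no change] -> [I,I,I,M] (invalidations this op: 0; running total: 2)
Op 6: C1 write [C1 write: invalidate ['C3=M'] -> C1=M] -> [I,M,I,I] (invalidations this op: 1; running total: 3)
Op 7: C1 read [C1 read: already in M, no change] -> [I,M,I,I] (invalidations this op: 0; running total: 3)
Op 8: C3 write [C3 write: invalidate ['C1=M'] -> C3=M] -> [I,I,I,M] (invalidations this op: 1; running total: 4)
Op 9: C0 read [C0 read from I: others=['C3=M'] -> C0=S, others downsized to S] -> [S,I,I,S] (invalidations this op: 0; running total: 4)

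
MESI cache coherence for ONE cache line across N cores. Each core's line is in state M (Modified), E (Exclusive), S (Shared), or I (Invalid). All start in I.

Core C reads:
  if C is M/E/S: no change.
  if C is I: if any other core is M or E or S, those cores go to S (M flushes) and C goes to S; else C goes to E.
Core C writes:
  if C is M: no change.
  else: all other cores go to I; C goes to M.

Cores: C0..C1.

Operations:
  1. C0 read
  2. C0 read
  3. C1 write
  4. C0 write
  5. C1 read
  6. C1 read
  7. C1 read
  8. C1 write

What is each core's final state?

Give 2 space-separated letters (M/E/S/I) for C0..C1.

Op 1: C0 read [C0 read from I: no other sharers -> C0=E (exclusive)] -> [E,I]
Op 2: C0 read [C0 read: already in E, no change] -> [E,I]
Op 3: C1 write [C1 write: invalidate ['C0=E'] -> C1=M] -> [I,M]
Op 4: C0 write [C0 write: invalidate ['C1=M'] -> C0=M] -> [M,I]
Op 5: C1 read [C1 read from I: others=['C0=M'] -> C1=S, others downsized to S] -> [S,S]
Op 6: C1 read [C1 read: already in S, no change] -> [S,S]
Op 7: C1 read [C1 read: already in S, no change] -> [S,S]
Op 8: C1 write [C1 write: invalidate ['C0=S'] -> C1=M] -> [I,M]

Answer: I M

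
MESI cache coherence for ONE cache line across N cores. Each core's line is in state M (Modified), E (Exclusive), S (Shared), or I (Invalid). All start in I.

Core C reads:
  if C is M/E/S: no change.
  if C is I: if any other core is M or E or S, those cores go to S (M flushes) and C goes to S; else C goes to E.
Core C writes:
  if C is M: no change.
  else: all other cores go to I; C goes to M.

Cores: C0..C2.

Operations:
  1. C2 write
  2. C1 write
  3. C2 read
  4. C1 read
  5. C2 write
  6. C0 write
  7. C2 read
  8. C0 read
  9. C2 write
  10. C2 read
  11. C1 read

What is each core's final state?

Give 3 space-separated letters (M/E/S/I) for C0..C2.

Answer: I S S

Derivation:
Op 1: C2 write [C2 write: invalidate none -> C2=M] -> [I,I,M]
Op 2: C1 write [C1 write: invalidate ['C2=M'] -> C1=M] -> [I,M,I]
Op 3: C2 read [C2 read from I: others=['C1=M'] -> C2=S, others downsized to S] -> [I,S,S]
Op 4: C1 read [C1 read: already in S, no change] -> [I,S,S]
Op 5: C2 write [C2 write: invalidate ['C1=S'] -> C2=M] -> [I,I,M]
Op 6: C0 write [C0 write: invalidate ['C2=M'] -> C0=M] -> [M,I,I]
Op 7: C2 read [C2 read from I: others=['C0=M'] -> C2=S, others downsized to S] -> [S,I,S]
Op 8: C0 read [C0 read: already in S, no change] -> [S,I,S]
Op 9: C2 write [C2 write: invalidate ['C0=S'] -> C2=M] -> [I,I,M]
Op 10: C2 read [C2 read: already in M, no change] -> [I,I,M]
Op 11: C1 read [C1 read from I: others=['C2=M'] -> C1=S, others downsized to S] -> [I,S,S]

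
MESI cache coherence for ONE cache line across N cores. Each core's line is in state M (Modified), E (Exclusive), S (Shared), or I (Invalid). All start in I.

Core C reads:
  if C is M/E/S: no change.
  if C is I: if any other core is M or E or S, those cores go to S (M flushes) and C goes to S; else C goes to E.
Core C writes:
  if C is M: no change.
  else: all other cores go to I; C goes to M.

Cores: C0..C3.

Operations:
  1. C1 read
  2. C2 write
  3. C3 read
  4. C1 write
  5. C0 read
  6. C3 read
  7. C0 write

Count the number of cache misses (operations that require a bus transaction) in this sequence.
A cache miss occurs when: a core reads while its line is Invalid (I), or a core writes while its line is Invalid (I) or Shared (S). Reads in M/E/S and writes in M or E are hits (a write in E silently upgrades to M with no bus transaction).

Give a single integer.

Answer: 7

Derivation:
Op 1: C1 read [C1 read from I: no other sharers -> C1=E (exclusive)] -> [I,E,I,I] [MISS #1: read from I]
Op 2: C2 write [C2 write: invalidate ['C1=E'] -> C2=M] -> [I,I,M,I] [MISS #2: write from I]
Op 3: C3 read [C3 read from I: others=['C2=M'] -> C3=S, others downsized to S] -> [I,I,S,S] [MISS #3: read from I]
Op 4: C1 write [C1 write: invalidate ['C2=S', 'C3=S'] -> C1=M] -> [I,M,I,I] [MISS #4: write from I]
Op 5: C0 read [C0 read from I: others=['C1=M'] -> C0=S, others downsized to S] -> [S,S,I,I] [MISS #5: read from I]
Op 6: C3 read [C3 read from I: others=['C0=S', 'C1=S'] -> C3=S, others downsized to S] -> [S,S,I,S] [MISS #6: read from I]
Op 7: C0 write [C0 write: invalidate ['C1=S', 'C3=S'] -> C0=M] -> [M,I,I,I] [MISS #7: write from S]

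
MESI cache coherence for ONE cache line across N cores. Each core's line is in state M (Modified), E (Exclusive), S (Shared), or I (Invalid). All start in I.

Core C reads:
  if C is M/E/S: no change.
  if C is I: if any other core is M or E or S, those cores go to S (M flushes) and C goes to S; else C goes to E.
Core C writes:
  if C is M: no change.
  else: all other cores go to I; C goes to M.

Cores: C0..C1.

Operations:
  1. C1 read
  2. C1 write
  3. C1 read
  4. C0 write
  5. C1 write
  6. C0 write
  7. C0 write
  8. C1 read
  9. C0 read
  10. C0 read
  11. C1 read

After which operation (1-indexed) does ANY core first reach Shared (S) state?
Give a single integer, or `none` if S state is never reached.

Op 1: C1 read [C1 read from I: no other sharers -> C1=E (exclusive)] -> [I,E]
Op 2: C1 write [C1 write: invalidate none -> C1=M] -> [I,M]
Op 3: C1 read [C1 read: already in M, no change] -> [I,M]
Op 4: C0 write [C0 write: invalidate ['C1=M'] -> C0=M] -> [M,I]
Op 5: C1 write [C1 write: invalidate ['C0=M'] -> C1=M] -> [I,M]
Op 6: C0 write [C0 write: invalidate ['C1=M'] -> C0=M] -> [M,I]
Op 7: C0 write [C0 write: already M (modified), no change] -> [M,I]
Op 8: C1 read [C1 read from I: others=['C0=M'] -> C1=S, others downsized to S] -> [S,S]
  -> First S state at op 8; remaining ops need not be traced.

Answer: 8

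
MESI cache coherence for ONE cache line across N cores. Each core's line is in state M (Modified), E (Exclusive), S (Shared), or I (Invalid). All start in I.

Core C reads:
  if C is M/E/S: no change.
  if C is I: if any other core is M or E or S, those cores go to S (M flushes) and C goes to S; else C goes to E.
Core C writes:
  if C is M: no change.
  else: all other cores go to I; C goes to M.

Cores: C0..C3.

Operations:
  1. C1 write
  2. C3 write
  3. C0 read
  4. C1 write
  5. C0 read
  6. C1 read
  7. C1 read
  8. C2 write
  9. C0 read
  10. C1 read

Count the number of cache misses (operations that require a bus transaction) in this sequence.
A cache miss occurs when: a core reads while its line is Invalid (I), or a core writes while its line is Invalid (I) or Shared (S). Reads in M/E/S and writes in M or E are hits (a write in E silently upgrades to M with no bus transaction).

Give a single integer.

Op 1: C1 write [C1 write: invalidate none -> C1=M] -> [I,M,I,I] [MISS #1: write from I]
Op 2: C3 write [C3 write: invalidate ['C1=M'] -> C3=M] -> [I,I,I,M] [MISS #2: write from I]
Op 3: C0 read [C0 read from I: others=['C3=M'] -> C0=S, others downsized to S] -> [S,I,I,S] [MISS #3: read from I]
Op 4: C1 write [C1 write: invalidate ['C0=S', 'C3=S'] -> C1=M] -> [I,M,I,I] [MISS #4: write from I]
Op 5: C0 read [C0 read from I: others=['C1=M'] -> C0=S, others downsized to S] -> [S,S,I,I] [MISS #5: read from I]
Op 6: C1 read [C1 read: already in S, no change] -> [S,S,I,I] [hit: read from S]
Op 7: C1 read [C1 read: already in S, no change] -> [S,S,I,I] [hit: read from S]
Op 8: C2 write [C2 write: invalidate ['C0=S', 'C1=S'] -> C2=M] -> [I,I,M,I] [MISS #6: write from I]
Op 9: C0 read [C0 read from I: others=['C2=M'] -> C0=S, others downsized to S] -> [S,I,S,I] [MISS #7: read from I]
Op 10: C1 read [C1 read from I: others=['C0=S', 'C2=S'] -> C1=S, others downsized to S] -> [S,S,S,I] [MISS #8: read from I]

Answer: 8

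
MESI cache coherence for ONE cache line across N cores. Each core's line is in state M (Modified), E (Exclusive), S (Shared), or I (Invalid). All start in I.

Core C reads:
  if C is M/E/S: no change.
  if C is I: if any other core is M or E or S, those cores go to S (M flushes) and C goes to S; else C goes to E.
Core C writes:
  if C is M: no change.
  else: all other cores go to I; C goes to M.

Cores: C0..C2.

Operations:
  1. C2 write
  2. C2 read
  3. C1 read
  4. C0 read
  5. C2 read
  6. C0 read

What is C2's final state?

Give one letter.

Answer: S

Derivation:
Op 1: C2 write [C2 write: invalidate none -> C2=M] -> [I,I,M]
Op 2: C2 read [C2 read: already in M, no change] -> [I,I,M]
Op 3: C1 read [C1 read from I: others=['C2=M'] -> C1=S, others downsized to S] -> [I,S,S]
Op 4: C0 read [C0 read from I: others=['C1=S', 'C2=S'] -> C0=S, others downsized to S] -> [S,S,S]
Op 5: C2 read [C2 read: already in S, no change] -> [S,S,S]
Op 6: C0 read [C0 read: already in S, no change] -> [S,S,S]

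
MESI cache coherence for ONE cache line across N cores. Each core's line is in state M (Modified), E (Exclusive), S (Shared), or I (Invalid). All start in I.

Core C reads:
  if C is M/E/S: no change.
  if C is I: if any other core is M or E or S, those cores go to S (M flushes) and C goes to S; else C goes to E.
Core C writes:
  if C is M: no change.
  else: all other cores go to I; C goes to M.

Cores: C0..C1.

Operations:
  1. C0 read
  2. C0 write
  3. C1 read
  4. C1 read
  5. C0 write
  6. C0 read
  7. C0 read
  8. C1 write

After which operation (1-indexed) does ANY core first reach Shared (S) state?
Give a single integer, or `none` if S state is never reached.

Op 1: C0 read [C0 read from I: no other sharers -> C0=E (exclusive)] -> [E,I]
Op 2: C0 write [C0 write: invalidate none -> C0=M] -> [M,I]
Op 3: C1 read [C1 read from I: others=['C0=M'] -> C1=S, others downsized to S] -> [S,S]
  -> First S state at op 3; remaining ops need not be traced.

Answer: 3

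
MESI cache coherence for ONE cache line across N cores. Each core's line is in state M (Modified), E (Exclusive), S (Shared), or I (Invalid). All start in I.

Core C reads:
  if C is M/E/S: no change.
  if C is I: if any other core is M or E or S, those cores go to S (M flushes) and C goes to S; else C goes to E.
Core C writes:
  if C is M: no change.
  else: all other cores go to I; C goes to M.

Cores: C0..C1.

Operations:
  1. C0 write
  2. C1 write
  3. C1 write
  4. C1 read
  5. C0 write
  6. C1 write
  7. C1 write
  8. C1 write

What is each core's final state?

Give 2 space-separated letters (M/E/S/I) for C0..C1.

Answer: I M

Derivation:
Op 1: C0 write [C0 write: invalidate none -> C0=M] -> [M,I]
Op 2: C1 write [C1 write: invalidate ['C0=M'] -> C1=M] -> [I,M]
Op 3: C1 write [C1 write: already M (modified), no change] -> [I,M]
Op 4: C1 read [C1 read: already in M, no change] -> [I,M]
Op 5: C0 write [C0 write: invalidate ['C1=M'] -> C0=M] -> [M,I]
Op 6: C1 write [C1 write: invalidate ['C0=M'] -> C1=M] -> [I,M]
Op 7: C1 write [C1 write: already M (modified), no change] -> [I,M]
Op 8: C1 write [C1 write: already M (modified), no change] -> [I,M]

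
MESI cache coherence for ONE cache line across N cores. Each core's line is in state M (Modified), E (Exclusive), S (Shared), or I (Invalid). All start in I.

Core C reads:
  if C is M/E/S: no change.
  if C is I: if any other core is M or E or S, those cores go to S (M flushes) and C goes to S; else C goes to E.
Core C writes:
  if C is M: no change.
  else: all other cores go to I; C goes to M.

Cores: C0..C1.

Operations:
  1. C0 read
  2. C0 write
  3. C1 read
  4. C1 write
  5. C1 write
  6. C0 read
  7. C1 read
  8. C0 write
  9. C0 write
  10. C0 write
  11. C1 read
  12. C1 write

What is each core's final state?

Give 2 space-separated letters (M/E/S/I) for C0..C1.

Op 1: C0 read [C0 read from I: no other sharers -> C0=E (exclusive)] -> [E,I]
Op 2: C0 write [C0 write: invalidate none -> C0=M] -> [M,I]
Op 3: C1 read [C1 read from I: others=['C0=M'] -> C1=S, others downsized to S] -> [S,S]
Op 4: C1 write [C1 write: invalidate ['C0=S'] -> C1=M] -> [I,M]
Op 5: C1 write [C1 write: already M (modified), no change] -> [I,M]
Op 6: C0 read [C0 read from I: others=['C1=M'] -> C0=S, others downsized to S] -> [S,S]
Op 7: C1 read [C1 read: already in S, no change] -> [S,S]
Op 8: C0 write [C0 write: invalidate ['C1=S'] -> C0=M] -> [M,I]
Op 9: C0 write [C0 write: already M (modified), no change] -> [M,I]
Op 10: C0 write [C0 write: already M (modified), no change] -> [M,I]
Op 11: C1 read [C1 read from I: others=['C0=M'] -> C1=S, others downsized to S] -> [S,S]
Op 12: C1 write [C1 write: invalidate ['C0=S'] -> C1=M] -> [I,M]

Answer: I M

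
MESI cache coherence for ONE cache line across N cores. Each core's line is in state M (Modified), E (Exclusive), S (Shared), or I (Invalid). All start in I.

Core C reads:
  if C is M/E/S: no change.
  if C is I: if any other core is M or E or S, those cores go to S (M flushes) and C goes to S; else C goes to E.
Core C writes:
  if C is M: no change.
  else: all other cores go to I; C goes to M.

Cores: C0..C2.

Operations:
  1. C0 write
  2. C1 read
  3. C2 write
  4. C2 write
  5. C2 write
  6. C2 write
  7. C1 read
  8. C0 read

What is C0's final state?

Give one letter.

Op 1: C0 write [C0 write: invalidate none -> C0=M] -> [M,I,I]
Op 2: C1 read [C1 read from I: others=['C0=M'] -> C1=S, others downsized to S] -> [S,S,I]
Op 3: C2 write [C2 write: invalidate ['C0=S', 'C1=S'] -> C2=M] -> [I,I,M]
Op 4: C2 write [C2 write: already M (modified), no change] -> [I,I,M]
Op 5: C2 write [C2 write: already M (modified), no change] -> [I,I,M]
Op 6: C2 write [C2 write: already M (modified), no change] -> [I,I,M]
Op 7: C1 read [C1 read from I: others=['C2=M'] -> C1=S, others downsized to S] -> [I,S,S]
Op 8: C0 read [C0 read from I: others=['C1=S', 'C2=S'] -> C0=S, others downsized to S] -> [S,S,S]

Answer: S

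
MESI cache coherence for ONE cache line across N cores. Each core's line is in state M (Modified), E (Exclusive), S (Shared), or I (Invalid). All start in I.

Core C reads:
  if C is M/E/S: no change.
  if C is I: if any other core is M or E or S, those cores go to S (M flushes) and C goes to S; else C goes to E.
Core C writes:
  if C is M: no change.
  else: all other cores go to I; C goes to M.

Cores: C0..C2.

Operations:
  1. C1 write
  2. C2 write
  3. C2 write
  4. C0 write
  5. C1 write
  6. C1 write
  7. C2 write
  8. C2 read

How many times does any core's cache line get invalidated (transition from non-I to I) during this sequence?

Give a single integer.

Answer: 4

Derivation:
Op 1: C1 write [C1 write: invalidate none -> C1=M] -> [I,M,I] (invalidations this op: 0; running total: 0)
Op 2: C2 write [C2 write: invalidate ['C1=M'] -> C2=M] -> [I,I,M] (invalidations this op: 1; running total: 1)
Op 3: C2 write [C2 write: already M (modified), no change] -> [I,I,M] (invalidations this op: 0; running total: 1)
Op 4: C0 write [C0 write: invalidate ['C2=M'] -> C0=M] -> [M,I,I] (invalidations this op: 1; running total: 2)
Op 5: C1 write [C1 write: invalidate ['C0=M'] -> C1=M] -> [I,M,I] (invalidations this op: 1; running total: 3)
Op 6: C1 write [C1 write: already M (modified), no change] -> [I,M,I] (invalidations this op: 0; running total: 3)
Op 7: C2 write [C2 write: invalidate ['C1=M'] -> C2=M] -> [I,I,M] (invalidations this op: 1; running total: 4)
Op 8: C2 read [C2 read: already in M, no change] -> [I,I,M] (invalidations this op: 0; running total: 4)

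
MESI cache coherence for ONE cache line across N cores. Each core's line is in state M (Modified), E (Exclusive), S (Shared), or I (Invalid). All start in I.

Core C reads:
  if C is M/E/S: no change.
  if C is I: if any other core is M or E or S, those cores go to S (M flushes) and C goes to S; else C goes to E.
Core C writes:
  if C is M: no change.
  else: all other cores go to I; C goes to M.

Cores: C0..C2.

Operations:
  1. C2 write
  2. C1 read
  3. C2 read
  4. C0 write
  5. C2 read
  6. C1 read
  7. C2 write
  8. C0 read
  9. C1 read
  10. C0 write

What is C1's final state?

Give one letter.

Answer: I

Derivation:
Op 1: C2 write [C2 write: invalidate none -> C2=M] -> [I,I,M]
Op 2: C1 read [C1 read from I: others=['C2=M'] -> C1=S, others downsized to S] -> [I,S,S]
Op 3: C2 read [C2 read: already in S, no change] -> [I,S,S]
Op 4: C0 write [C0 write: invalidate ['C1=S', 'C2=S'] -> C0=M] -> [M,I,I]
Op 5: C2 read [C2 read from I: others=['C0=M'] -> C2=S, others downsized to S] -> [S,I,S]
Op 6: C1 read [C1 read from I: others=['C0=S', 'C2=S'] -> C1=S, others downsized to S] -> [S,S,S]
Op 7: C2 write [C2 write: invalidate ['C0=S', 'C1=S'] -> C2=M] -> [I,I,M]
Op 8: C0 read [C0 read from I: others=['C2=M'] -> C0=S, others downsized to S] -> [S,I,S]
Op 9: C1 read [C1 read from I: others=['C0=S', 'C2=S'] -> C1=S, others downsized to S] -> [S,S,S]
Op 10: C0 write [C0 write: invalidate ['C1=S', 'C2=S'] -> C0=M] -> [M,I,I]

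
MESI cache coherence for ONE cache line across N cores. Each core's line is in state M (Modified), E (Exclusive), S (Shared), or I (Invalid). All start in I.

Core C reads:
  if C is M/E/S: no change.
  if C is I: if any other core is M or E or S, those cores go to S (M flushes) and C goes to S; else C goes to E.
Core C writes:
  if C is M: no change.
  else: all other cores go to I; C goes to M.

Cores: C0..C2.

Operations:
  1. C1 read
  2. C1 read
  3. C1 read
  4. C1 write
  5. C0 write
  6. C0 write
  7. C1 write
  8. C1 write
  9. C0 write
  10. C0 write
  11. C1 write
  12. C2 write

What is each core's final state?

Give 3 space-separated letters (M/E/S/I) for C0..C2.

Answer: I I M

Derivation:
Op 1: C1 read [C1 read from I: no other sharers -> C1=E (exclusive)] -> [I,E,I]
Op 2: C1 read [C1 read: already in E, no change] -> [I,E,I]
Op 3: C1 read [C1 read: already in E, no change] -> [I,E,I]
Op 4: C1 write [C1 write: invalidate none -> C1=M] -> [I,M,I]
Op 5: C0 write [C0 write: invalidate ['C1=M'] -> C0=M] -> [M,I,I]
Op 6: C0 write [C0 write: already M (modified), no change] -> [M,I,I]
Op 7: C1 write [C1 write: invalidate ['C0=M'] -> C1=M] -> [I,M,I]
Op 8: C1 write [C1 write: already M (modified), no change] -> [I,M,I]
Op 9: C0 write [C0 write: invalidate ['C1=M'] -> C0=M] -> [M,I,I]
Op 10: C0 write [C0 write: already M (modified), no change] -> [M,I,I]
Op 11: C1 write [C1 write: invalidate ['C0=M'] -> C1=M] -> [I,M,I]
Op 12: C2 write [C2 write: invalidate ['C1=M'] -> C2=M] -> [I,I,M]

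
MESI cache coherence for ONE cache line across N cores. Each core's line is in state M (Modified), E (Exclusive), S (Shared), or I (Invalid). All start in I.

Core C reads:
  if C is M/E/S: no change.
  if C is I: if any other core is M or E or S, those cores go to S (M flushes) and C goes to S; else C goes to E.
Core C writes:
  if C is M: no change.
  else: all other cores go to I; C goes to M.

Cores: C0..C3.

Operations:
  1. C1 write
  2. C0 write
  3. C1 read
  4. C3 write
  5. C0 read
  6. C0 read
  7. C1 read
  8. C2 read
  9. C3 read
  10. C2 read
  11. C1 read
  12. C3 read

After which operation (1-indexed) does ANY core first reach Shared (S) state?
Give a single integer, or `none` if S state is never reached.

Op 1: C1 write [C1 write: invalidate none -> C1=M] -> [I,M,I,I]
Op 2: C0 write [C0 write: invalidate ['C1=M'] -> C0=M] -> [M,I,I,I]
Op 3: C1 read [C1 read from I: others=['C0=M'] -> C1=S, others downsized to S] -> [S,S,I,I]
  -> First S state at op 3; remaining ops need not be traced.

Answer: 3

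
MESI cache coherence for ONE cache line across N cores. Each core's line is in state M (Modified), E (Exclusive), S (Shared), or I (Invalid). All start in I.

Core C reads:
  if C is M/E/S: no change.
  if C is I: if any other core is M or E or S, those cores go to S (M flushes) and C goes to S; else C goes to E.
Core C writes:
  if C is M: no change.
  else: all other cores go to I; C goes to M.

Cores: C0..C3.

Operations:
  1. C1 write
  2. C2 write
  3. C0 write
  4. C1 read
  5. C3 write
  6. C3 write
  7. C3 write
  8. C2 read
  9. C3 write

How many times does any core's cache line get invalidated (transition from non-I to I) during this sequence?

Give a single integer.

Answer: 5

Derivation:
Op 1: C1 write [C1 write: invalidate none -> C1=M] -> [I,M,I,I] (invalidations this op: 0; running total: 0)
Op 2: C2 write [C2 write: invalidate ['C1=M'] -> C2=M] -> [I,I,M,I] (invalidations this op: 1; running total: 1)
Op 3: C0 write [C0 write: invalidate ['C2=M'] -> C0=M] -> [M,I,I,I] (invalidations this op: 1; running total: 2)
Op 4: C1 read [C1 read from I: others=['C0=M'] -> C1=S, others downsized to S] -> [S,S,I,I] (invalidations this op: 0; running total: 2)
Op 5: C3 write [C3 write: invalidate ['C0=S', 'C1=S'] -> C3=M] -> [I,I,I,M] (invalidations this op: 2; running total: 4)
Op 6: C3 write [C3 write: already M (modified), no change] -> [I,I,I,M] (invalidations this op: 0; running total: 4)
Op 7: C3 write [C3 write: already M (modified), no change] -> [I,I,I,M] (invalidations this op: 0; running total: 4)
Op 8: C2 read [C2 read from I: others=['C3=M'] -> C2=S, others downsized to S] -> [I,I,S,S] (invalidations this op: 0; running total: 4)
Op 9: C3 write [C3 write: invalidate ['C2=S'] -> C3=M] -> [I,I,I,M] (invalidations this op: 1; running total: 5)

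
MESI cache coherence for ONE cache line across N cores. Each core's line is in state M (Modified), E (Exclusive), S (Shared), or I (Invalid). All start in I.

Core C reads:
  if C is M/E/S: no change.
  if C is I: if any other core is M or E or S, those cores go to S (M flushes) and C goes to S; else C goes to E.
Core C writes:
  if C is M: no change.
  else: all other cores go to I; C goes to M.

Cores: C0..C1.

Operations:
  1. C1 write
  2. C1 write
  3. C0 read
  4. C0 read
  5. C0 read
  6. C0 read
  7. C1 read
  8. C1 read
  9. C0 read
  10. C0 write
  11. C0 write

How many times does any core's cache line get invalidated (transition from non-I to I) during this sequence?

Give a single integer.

Op 1: C1 write [C1 write: invalidate none -> C1=M] -> [I,M] (invalidations this op: 0; running total: 0)
Op 2: C1 write [C1 write: already M (modified), no change] -> [I,M] (invalidations this op: 0; running total: 0)
Op 3: C0 read [C0 read from I: others=['C1=M'] -> C0=S, others downsized to S] -> [S,S] (invalidations this op: 0; running total: 0)
Op 4: C0 read [C0 read: already in S, no change] -> [S,S] (invalidations this op: 0; running total: 0)
Op 5: C0 read [C0 read: already in S, no change] -> [S,S] (invalidations this op: 0; running total: 0)
Op 6: C0 read [C0 read: already in S, no change] -> [S,S] (invalidations this op: 0; running total: 0)
Op 7: C1 read [C1 read: already in S, no change] -> [S,S] (invalidations this op: 0; running total: 0)
Op 8: C1 read [C1 read: already in S, no change] -> [S,S] (invalidations this op: 0; running total: 0)
Op 9: C0 read [C0 read: already in S, no change] -> [S,S] (invalidations this op: 0; running total: 0)
Op 10: C0 write [C0 write: invalidate ['C1=S'] -> C0=M] -> [M,I] (invalidations this op: 1; running total: 1)
Op 11: C0 write [C0 write: already M (modified), no change] -> [M,I] (invalidations this op: 0; running total: 1)

Answer: 1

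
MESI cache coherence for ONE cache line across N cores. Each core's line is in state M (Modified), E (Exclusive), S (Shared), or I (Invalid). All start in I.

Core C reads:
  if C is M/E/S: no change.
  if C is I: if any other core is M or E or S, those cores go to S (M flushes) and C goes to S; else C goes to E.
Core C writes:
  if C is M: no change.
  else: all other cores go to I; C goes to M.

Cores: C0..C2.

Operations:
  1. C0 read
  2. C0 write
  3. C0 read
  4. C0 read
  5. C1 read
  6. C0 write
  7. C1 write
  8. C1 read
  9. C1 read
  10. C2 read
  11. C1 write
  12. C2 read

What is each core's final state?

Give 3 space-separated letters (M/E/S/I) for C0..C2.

Answer: I S S

Derivation:
Op 1: C0 read [C0 read from I: no other sharers -> C0=E (exclusive)] -> [E,I,I]
Op 2: C0 write [C0 write: invalidate none -> C0=M] -> [M,I,I]
Op 3: C0 read [C0 read: already in M, no change] -> [M,I,I]
Op 4: C0 read [C0 read: already in M, no change] -> [M,I,I]
Op 5: C1 read [C1 read from I: others=['C0=M'] -> C1=S, others downsized to S] -> [S,S,I]
Op 6: C0 write [C0 write: invalidate ['C1=S'] -> C0=M] -> [M,I,I]
Op 7: C1 write [C1 write: invalidate ['C0=M'] -> C1=M] -> [I,M,I]
Op 8: C1 read [C1 read: already in M, no change] -> [I,M,I]
Op 9: C1 read [C1 read: already in M, no change] -> [I,M,I]
Op 10: C2 read [C2 read from I: others=['C1=M'] -> C2=S, others downsized to S] -> [I,S,S]
Op 11: C1 write [C1 write: invalidate ['C2=S'] -> C1=M] -> [I,M,I]
Op 12: C2 read [C2 read from I: others=['C1=M'] -> C2=S, others downsized to S] -> [I,S,S]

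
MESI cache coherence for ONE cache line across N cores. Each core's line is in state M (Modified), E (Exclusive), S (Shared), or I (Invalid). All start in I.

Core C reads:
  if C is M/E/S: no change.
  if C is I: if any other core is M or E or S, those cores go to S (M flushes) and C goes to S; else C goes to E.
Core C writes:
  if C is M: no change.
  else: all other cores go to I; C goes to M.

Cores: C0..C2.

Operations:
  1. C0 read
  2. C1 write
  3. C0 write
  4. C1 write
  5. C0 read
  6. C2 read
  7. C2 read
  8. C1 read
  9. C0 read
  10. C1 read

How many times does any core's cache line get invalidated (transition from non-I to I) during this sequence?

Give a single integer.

Answer: 3

Derivation:
Op 1: C0 read [C0 read from I: no other sharers -> C0=E (exclusive)] -> [E,I,I] (invalidations this op: 0; running total: 0)
Op 2: C1 write [C1 write: invalidate ['C0=E'] -> C1=M] -> [I,M,I] (invalidations this op: 1; running total: 1)
Op 3: C0 write [C0 write: invalidate ['C1=M'] -> C0=M] -> [M,I,I] (invalidations this op: 1; running total: 2)
Op 4: C1 write [C1 write: invalidate ['C0=M'] -> C1=M] -> [I,M,I] (invalidations this op: 1; running total: 3)
Op 5: C0 read [C0 read from I: others=['C1=M'] -> C0=S, others downsized to S] -> [S,S,I] (invalidations this op: 0; running total: 3)
Op 6: C2 read [C2 read from I: others=['C0=S', 'C1=S'] -> C2=S, others downsized to S] -> [S,S,S] (invalidations this op: 0; running total: 3)
Op 7: C2 read [C2 read: already in S, no change] -> [S,S,S] (invalidations this op: 0; running total: 3)
Op 8: C1 read [C1 read: already in S, no change] -> [S,S,S] (invalidations this op: 0; running total: 3)
Op 9: C0 read [C0 read: already in S, no change] -> [S,S,S] (invalidations this op: 0; running total: 3)
Op 10: C1 read [C1 read: already in S, no change] -> [S,S,S] (invalidations this op: 0; running total: 3)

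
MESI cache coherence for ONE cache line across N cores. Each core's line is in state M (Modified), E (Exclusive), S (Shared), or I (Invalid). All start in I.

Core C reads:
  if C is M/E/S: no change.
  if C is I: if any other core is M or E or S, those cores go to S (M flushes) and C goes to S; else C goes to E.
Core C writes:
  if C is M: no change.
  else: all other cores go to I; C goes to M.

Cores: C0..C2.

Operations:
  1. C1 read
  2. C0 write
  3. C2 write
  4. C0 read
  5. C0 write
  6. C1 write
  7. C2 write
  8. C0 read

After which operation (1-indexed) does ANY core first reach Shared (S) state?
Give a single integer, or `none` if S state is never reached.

Answer: 4

Derivation:
Op 1: C1 read [C1 read from I: no other sharers -> C1=E (exclusive)] -> [I,E,I]
Op 2: C0 write [C0 write: invalidate ['C1=E'] -> C0=M] -> [M,I,I]
Op 3: C2 write [C2 write: invalidate ['C0=M'] -> C2=M] -> [I,I,M]
Op 4: C0 read [C0 read from I: others=['C2=M'] -> C0=S, others downsized to S] -> [S,I,S]
  -> First S state at op 4; remaining ops need not be traced.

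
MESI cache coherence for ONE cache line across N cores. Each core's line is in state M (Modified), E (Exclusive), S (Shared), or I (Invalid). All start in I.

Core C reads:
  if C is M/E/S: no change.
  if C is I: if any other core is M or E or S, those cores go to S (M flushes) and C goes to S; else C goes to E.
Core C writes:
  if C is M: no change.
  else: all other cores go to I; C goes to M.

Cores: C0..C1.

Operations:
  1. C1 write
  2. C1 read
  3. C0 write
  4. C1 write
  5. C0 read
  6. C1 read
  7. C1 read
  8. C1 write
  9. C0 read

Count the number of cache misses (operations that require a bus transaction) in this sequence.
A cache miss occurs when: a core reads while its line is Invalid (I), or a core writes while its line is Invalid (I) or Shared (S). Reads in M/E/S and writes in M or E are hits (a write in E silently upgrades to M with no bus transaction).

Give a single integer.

Op 1: C1 write [C1 write: invalidate none -> C1=M] -> [I,M] [MISS #1: write from I]
Op 2: C1 read [C1 read: already in M, no change] -> [I,M] [hit: read from M]
Op 3: C0 write [C0 write: invalidate ['C1=M'] -> C0=M] -> [M,I] [MISS #2: write from I]
Op 4: C1 write [C1 write: invalidate ['C0=M'] -> C1=M] -> [I,M] [MISS #3: write from I]
Op 5: C0 read [C0 read from I: others=['C1=M'] -> C0=S, others downsized to S] -> [S,S] [MISS #4: read from I]
Op 6: C1 read [C1 read: already in S, no change] -> [S,S] [hit: read from S]
Op 7: C1 read [C1 read: already in S, no change] -> [S,S] [hit: read from S]
Op 8: C1 write [C1 write: invalidate ['C0=S'] -> C1=M] -> [I,M] [MISS #5: write from S]
Op 9: C0 read [C0 read from I: others=['C1=M'] -> C0=S, others downsized to S] -> [S,S] [MISS #6: read from I]

Answer: 6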